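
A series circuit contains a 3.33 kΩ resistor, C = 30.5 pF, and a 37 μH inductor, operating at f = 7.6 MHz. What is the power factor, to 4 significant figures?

ω = 2πf = 4.775e+07 rad/s
X_L = ωL = 1767 Ω
X_C = 1/(ωC) = 686.6 Ω
Net reactance X = X_L − X_C = 1080 Ω
Z = 3330 + j1080 Ω
|Z| = √(3330² + 1080²) = 3501 Ω
∠Z = arctan(1080/3330) = 17.97°
cos φ = cos(17.97°) = 0.9512

0.9512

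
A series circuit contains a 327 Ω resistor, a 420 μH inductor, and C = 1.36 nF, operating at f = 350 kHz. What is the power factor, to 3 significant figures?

0.485

ω = 2πf = 2.199e+06 rad/s
X_L = ωL = 924 Ω
X_C = 1/(ωC) = 334 Ω
Net reactance X = X_L − X_C = 589 Ω
Z = 327 + j589 Ω
|Z| = √(327² + 589²) = 674 Ω
∠Z = arctan(589/327) = 61.0°
cos φ = cos(61.0°) = 0.485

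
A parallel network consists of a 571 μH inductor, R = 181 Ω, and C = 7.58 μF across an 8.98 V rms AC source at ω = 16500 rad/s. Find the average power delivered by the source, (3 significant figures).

X_L = ωL = 9.42 Ω
X_C = 1/(ωC) = 8.00 Ω
Parallel: admittances add. Y = 1/R + 1/(jωL) + jωC
Y = (0.00552 + j0.0189) S
|Y| = 0.0197 S → |Z| = 1/|Y| = 50.7 Ω, ∠Z = −∠Y = -73.7°
I = V/|Z| = 177 mA
P = VI cos φ = 8.98 × 0.177 × cos(-73.7°) = 446 mW

446 mW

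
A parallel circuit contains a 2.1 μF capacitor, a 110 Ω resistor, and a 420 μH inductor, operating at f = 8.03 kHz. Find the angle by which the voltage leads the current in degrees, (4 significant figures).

-81.21°

ω = 2πf = 50450 rad/s
X_L = ωL = 21.19 Ω
X_C = 1/(ωC) = 9.438 Ω
Parallel: admittances add. Y = 1/R + 1/(jωL) + jωC
Y = (0.009091 + j0.05876) S
|Y| = 0.05946 S → |Z| = 1/|Y| = 16.82 Ω, ∠Z = −∠Y = -81.21°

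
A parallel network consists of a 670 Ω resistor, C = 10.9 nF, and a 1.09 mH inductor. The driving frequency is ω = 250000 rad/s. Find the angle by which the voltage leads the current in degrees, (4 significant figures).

X_L = ωL = 272.5 Ω
X_C = 1/(ωC) = 367.0 Ω
Parallel: admittances add. Y = 1/R + 1/(jωL) + jωC
Y = (0.001493 − j0.0009447) S
|Y| = 0.001766 S → |Z| = 1/|Y| = 566.1 Ω, ∠Z = −∠Y = 32.33°

32.33°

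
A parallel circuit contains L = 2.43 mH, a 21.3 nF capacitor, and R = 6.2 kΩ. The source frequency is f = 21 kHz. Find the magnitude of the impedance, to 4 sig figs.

2873 Ω

ω = 2πf = 131900 rad/s
X_L = ωL = 320.6 Ω
X_C = 1/(ωC) = 355.8 Ω
Parallel: admittances add. Y = 1/R + 1/(jωL) + jωC
Y = (0.0001613 − j0.0003084) S
|Y| = 0.0003480 S → |Z| = 1/|Y| = 2873 Ω, ∠Z = −∠Y = 62.39°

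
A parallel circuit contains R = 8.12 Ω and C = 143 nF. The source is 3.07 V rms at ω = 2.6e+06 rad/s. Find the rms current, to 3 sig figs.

1.20 A

X_C = 1/(ωC) = 2.69 Ω
Parallel: admittances add. Y = 1/R + jωC
Y = (0.123 + j0.372) S
|Y| = 0.392 S → |Z| = 1/|Y| = 2.55 Ω, ∠Z = −∠Y = -71.7°
I = V/|Z| = 3.07/2.55 = 1.20 A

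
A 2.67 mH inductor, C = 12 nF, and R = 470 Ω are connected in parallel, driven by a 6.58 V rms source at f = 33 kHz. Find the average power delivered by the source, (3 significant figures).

ω = 2πf = 207300 rad/s
X_L = ωL = 554 Ω
X_C = 1/(ωC) = 402 Ω
Parallel: admittances add. Y = 1/R + 1/(jωL) + jωC
Y = (0.00213 + j0.000682) S
|Y| = 0.00223 S → |Z| = 1/|Y| = 448 Ω, ∠Z = −∠Y = -17.8°
I = V/|Z| = 14.7 mA
P = VI cos φ = 6.58 × 0.0147 × cos(-17.8°) = 92.1 mW

92.1 mW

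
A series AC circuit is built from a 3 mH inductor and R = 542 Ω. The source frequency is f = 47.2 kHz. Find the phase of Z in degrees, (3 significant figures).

58.7°

ω = 2πf = 296600 rad/s
X_L = ωL = 890 Ω
Z = 542 + j890 Ω
|Z| = √(542² + 890²) = 1040 Ω
∠Z = arctan(890/542) = 58.7°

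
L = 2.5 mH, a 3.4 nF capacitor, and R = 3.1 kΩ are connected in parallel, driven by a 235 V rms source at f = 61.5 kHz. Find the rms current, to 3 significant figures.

100 mA

ω = 2πf = 386400 rad/s
X_L = ωL = 966 Ω
X_C = 1/(ωC) = 761 Ω
Parallel: admittances add. Y = 1/R + 1/(jωL) + jωC
Y = (0.000323 + j0.000279) S
|Y| = 0.000426 S → |Z| = 1/|Y| = 2350 Ω, ∠Z = −∠Y = -40.8°
I = V/|Z| = 235/2350 = 100 mA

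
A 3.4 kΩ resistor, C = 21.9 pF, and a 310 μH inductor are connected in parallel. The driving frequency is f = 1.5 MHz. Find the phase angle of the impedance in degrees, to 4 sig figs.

ω = 2πf = 9.425e+06 rad/s
X_L = ωL = 2922 Ω
X_C = 1/(ωC) = 4845 Ω
Parallel: admittances add. Y = 1/R + 1/(jωL) + jωC
Y = (0.0002941 − j0.0001359) S
|Y| = 0.0003240 S → |Z| = 1/|Y| = 3087 Ω, ∠Z = −∠Y = 24.79°

24.79°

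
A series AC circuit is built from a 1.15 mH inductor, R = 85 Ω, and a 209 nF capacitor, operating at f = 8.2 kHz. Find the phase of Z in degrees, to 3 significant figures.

ω = 2πf = 51520 rad/s
X_L = ωL = 59.3 Ω
X_C = 1/(ωC) = 92.9 Ω
Net reactance X = X_L − X_C = -33.6 Ω
Z = 85.0 − j33.6 Ω
|Z| = √(85.0² + 33.6²) = 91.4 Ω
∠Z = arctan(-33.6/85.0) = -21.6°

-21.6°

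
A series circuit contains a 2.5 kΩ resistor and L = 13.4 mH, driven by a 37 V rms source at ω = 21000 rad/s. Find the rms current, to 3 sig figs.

X_L = ωL = 281 Ω
Z = 2500 + j281 Ω
|Z| = √(2500² + 281²) = 2520 Ω
I = V/|Z| = 37/2520 = 14.7 mA

14.7 mA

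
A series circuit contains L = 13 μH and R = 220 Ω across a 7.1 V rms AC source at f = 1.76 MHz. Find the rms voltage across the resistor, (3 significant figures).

ω = 2πf = 1.106e+07 rad/s
X_L = ωL = 144 Ω
Z = 220 + j144 Ω
|Z| = √(220² + 144²) = 263 Ω
I = V/|Z| = 27.0 mA
V_R = I·|Z_R| = 0.0270 × 220 = 5.94 V

5.94 V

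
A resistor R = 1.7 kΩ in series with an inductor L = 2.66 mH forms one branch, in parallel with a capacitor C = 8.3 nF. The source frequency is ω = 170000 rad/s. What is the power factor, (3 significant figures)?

0.398

X_L = ωL = 452 Ω
X_C = 1/(ωC) = 709 Ω
Branch 1 (R+jX_L): Z₁ = 1700 + j452 Ω, |Z₁| = 1760 Ω
Branch 2 (−jX_C): Z₂ = −j709 Ω
Parallel: Z = Z₁Z₂/(Z₁+Z₂), |Z| = 725 Ω, ∠Z = -66.5°
cos φ = cos(-66.5°) = 0.398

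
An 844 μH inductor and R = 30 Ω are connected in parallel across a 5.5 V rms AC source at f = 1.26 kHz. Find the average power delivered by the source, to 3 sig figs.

1.01 W

ω = 2πf = 7917 rad/s
X_L = ωL = 6.68 Ω
Parallel: admittances add. Y = 1/R + 1/(jωL)
Y = (0.0333 − j0.150) S
|Y| = 0.153 S → |Z| = 1/|Y| = 6.52 Ω, ∠Z = −∠Y = 77.4°
I = V/|Z| = 843 mA
P = VI cos φ = 5.5 × 0.843 × cos(77.4°) = 1.01 W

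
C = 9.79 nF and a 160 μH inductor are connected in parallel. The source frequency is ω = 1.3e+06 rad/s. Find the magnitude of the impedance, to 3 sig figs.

X_L = ωL = 208 Ω
X_C = 1/(ωC) = 78.6 Ω
Parallel: admittances add. Y = 1/(jωL) + jωC
Y = (0 + j0.00792) S
|Y| = 0.00792 S → |Z| = 1/|Y| = 126 Ω, ∠Z = −∠Y = -90.0°

126 Ω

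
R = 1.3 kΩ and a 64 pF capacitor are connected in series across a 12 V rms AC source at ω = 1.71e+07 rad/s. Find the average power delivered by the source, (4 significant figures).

74.14 mW

X_C = 1/(ωC) = 913.7 Ω
Z = 1300 − j913.7 Ω
|Z| = √(1300² + 913.7²) = 1589 Ω
∠Z = arctan(-913.7/1300) = -35.10°
I = V/|Z| = 7.552 mA
P = VI cos φ = 12 × 0.007552 × cos(-35.10°) = 74.14 mW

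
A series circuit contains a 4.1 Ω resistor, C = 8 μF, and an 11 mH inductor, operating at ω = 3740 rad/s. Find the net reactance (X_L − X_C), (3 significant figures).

X_L = ωL = 41.1 Ω
X_C = 1/(ωC) = 33.4 Ω
X = 41.1 − 33.4 = 7.72 Ω

7.72 Ω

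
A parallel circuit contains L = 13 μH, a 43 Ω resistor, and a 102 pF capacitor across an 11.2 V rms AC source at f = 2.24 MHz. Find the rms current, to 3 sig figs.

264 mA

ω = 2πf = 1.407e+07 rad/s
X_L = ωL = 183 Ω
X_C = 1/(ωC) = 697 Ω
Parallel: admittances add. Y = 1/R + 1/(jωL) + jωC
Y = (0.0233 − j0.00403) S
|Y| = 0.0236 S → |Z| = 1/|Y| = 42.4 Ω, ∠Z = −∠Y = 9.83°
I = V/|Z| = 11.2/42.4 = 264 mA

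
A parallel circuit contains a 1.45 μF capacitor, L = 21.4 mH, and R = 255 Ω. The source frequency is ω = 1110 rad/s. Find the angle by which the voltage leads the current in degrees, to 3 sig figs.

84.5°

X_L = ωL = 23.8 Ω
X_C = 1/(ωC) = 621 Ω
Parallel: admittances add. Y = 1/R + 1/(jωL) + jωC
Y = (0.00392 − j0.0405) S
|Y| = 0.0407 S → |Z| = 1/|Y| = 24.6 Ω, ∠Z = −∠Y = 84.5°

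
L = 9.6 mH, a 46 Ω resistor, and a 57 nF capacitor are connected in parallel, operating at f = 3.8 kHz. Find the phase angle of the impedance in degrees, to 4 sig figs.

ω = 2πf = 23880 rad/s
X_L = ωL = 229.2 Ω
X_C = 1/(ωC) = 734.8 Ω
Parallel: admittances add. Y = 1/R + 1/(jωL) + jωC
Y = (0.02174 − j0.003002) S
|Y| = 0.02195 S → |Z| = 1/|Y| = 45.57 Ω, ∠Z = −∠Y = 7.862°

7.862°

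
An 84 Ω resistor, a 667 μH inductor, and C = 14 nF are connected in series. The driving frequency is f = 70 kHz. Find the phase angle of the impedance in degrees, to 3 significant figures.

57.3°

ω = 2πf = 439800 rad/s
X_L = ωL = 293 Ω
X_C = 1/(ωC) = 162 Ω
Net reactance X = X_L − X_C = 131 Ω
Z = 84.0 + j131 Ω
|Z| = √(84.0² + 131²) = 156 Ω
∠Z = arctan(131/84.0) = 57.3°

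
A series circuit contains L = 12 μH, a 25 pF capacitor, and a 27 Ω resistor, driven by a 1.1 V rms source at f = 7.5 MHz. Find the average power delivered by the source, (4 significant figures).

ω = 2πf = 4.712e+07 rad/s
X_L = ωL = 565.5 Ω
X_C = 1/(ωC) = 848.8 Ω
Net reactance X = X_L − X_C = -283.3 Ω
Z = 27.00 − j283.3 Ω
|Z| = √(27.00² + 283.3²) = 284.6 Ω
∠Z = arctan(-283.3/27.00) = -84.56°
I = V/|Z| = 3.865 mA
P = VI cos φ = 1.1 × 0.003865 × cos(-84.56°) = 403.3 μW

403.3 μW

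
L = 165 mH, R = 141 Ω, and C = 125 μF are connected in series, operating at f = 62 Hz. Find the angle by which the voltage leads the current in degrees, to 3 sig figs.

ω = 2πf = 389.6 rad/s
X_L = ωL = 64.3 Ω
X_C = 1/(ωC) = 20.5 Ω
Net reactance X = X_L − X_C = 43.7 Ω
Z = 141 + j43.7 Ω
|Z| = √(141² + 43.7²) = 148 Ω
∠Z = arctan(43.7/141) = 17.2°

17.2°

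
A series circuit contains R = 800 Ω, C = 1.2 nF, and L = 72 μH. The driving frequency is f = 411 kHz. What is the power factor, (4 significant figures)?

ω = 2πf = 2.582e+06 rad/s
X_L = ωL = 185.9 Ω
X_C = 1/(ωC) = 322.7 Ω
Net reactance X = X_L − X_C = -136.8 Ω
Z = 800.0 − j136.8 Ω
|Z| = √(800.0² + 136.8²) = 811.6 Ω
∠Z = arctan(-136.8/800.0) = -9.701°
cos φ = cos(-9.701°) = 0.9857

0.9857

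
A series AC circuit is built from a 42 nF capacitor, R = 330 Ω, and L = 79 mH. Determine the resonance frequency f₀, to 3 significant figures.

ω₀ = 1/√(LC) = 1/√(0.079 × 4.2e-08) = 17360 rad/s
f₀ = ω₀/(2π) = 2.76 kHz

2.76 kHz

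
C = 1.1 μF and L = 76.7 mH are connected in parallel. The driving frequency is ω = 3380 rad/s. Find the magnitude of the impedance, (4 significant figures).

X_L = ωL = 259.2 Ω
X_C = 1/(ωC) = 269.0 Ω
Parallel: admittances add. Y = 1/(jωL) + jωC
Y = (0 − j0.0001393) S
|Y| = 0.0001393 S → |Z| = 1/|Y| = 7177 Ω, ∠Z = −∠Y = 90.00°

7177 Ω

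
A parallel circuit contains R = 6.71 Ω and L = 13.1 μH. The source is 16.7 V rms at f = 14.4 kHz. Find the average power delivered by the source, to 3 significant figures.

41.6 W

ω = 2πf = 90480 rad/s
X_L = ωL = 1.19 Ω
Parallel: admittances add. Y = 1/R + 1/(jωL)
Y = (0.149 − j0.844) S
|Y| = 0.857 S → |Z| = 1/|Y| = 1.17 Ω, ∠Z = −∠Y = 80.0°
I = V/|Z| = 14.3 A
P = VI cos φ = 16.7 × 14.3 × cos(80.0°) = 41.6 W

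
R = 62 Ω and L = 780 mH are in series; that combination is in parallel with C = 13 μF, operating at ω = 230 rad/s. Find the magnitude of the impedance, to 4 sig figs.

X_L = ωL = 179.4 Ω
X_C = 1/(ωC) = 334.4 Ω
Branch 1 (R+jX_L): Z₁ = 62.00 + j179.4 Ω, |Z₁| = 189.8 Ω
Branch 2 (−jX_C): Z₂ = −j334.4 Ω
Parallel: Z = Z₁Z₂/(Z₁+Z₂), |Z| = 380.2 Ω, ∠Z = 49.14°

380.2 Ω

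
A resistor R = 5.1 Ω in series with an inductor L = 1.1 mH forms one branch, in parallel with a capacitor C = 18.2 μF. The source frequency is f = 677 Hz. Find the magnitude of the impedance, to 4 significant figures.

ω = 2πf = 4254 rad/s
X_L = ωL = 4.679 Ω
X_C = 1/(ωC) = 12.92 Ω
Branch 1 (R+jX_L): Z₁ = 5.100 + j4.679 Ω, |Z₁| = 6.921 Ω
Branch 2 (−jX_C): Z₂ = −j12.92 Ω
Parallel: Z = Z₁Z₂/(Z₁+Z₂), |Z| = 9.227 Ω, ∠Z = 10.77°

9.227 Ω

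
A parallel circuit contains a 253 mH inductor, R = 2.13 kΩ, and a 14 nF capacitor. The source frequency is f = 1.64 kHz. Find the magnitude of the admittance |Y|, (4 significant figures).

527.0 μS

ω = 2πf = 10300 rad/s
X_L = ωL = 2607 Ω
X_C = 1/(ωC) = 6932 Ω
Parallel: admittances add. Y = 1/R + 1/(jωL) + jωC
Y = (0.0004695 − j0.0002393) S
|Y| = 0.0005270 S → |Z| = 1/|Y| = 1898 Ω, ∠Z = −∠Y = 27.01°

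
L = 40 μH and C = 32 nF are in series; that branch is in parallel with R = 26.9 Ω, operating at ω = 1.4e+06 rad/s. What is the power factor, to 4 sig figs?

X_L = ωL = 56.00 Ω
X_C = 1/(ωC) = 22.32 Ω
Branch 1: Z₁ = R = 26.90 Ω
Branch 2 (series LC): Z₂ = j(X_L − X_C) = j33.68 Ω
Parallel: Z = Z₁Z₂/(Z₁+Z₂), |Z| = 21.02 Ω, ∠Z = 38.62°
cos φ = cos(38.62°) = 0.7814

0.7814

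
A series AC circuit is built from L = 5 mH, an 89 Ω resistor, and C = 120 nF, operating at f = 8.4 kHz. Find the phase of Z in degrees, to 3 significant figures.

ω = 2πf = 52780 rad/s
X_L = ωL = 264 Ω
X_C = 1/(ωC) = 158 Ω
Net reactance X = X_L − X_C = 106 Ω
Z = 89.0 + j106 Ω
|Z| = √(89.0² + 106²) = 138 Ω
∠Z = arctan(106/89.0) = 50.0°

50.0°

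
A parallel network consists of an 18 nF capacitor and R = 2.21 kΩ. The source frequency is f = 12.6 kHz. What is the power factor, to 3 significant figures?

0.303

ω = 2πf = 79170 rad/s
X_C = 1/(ωC) = 702 Ω
Parallel: admittances add. Y = 1/R + jωC
Y = (0.000452 + j0.00143) S
|Y| = 0.00150 S → |Z| = 1/|Y| = 669 Ω, ∠Z = −∠Y = -72.4°
cos φ = cos(-72.4°) = 0.303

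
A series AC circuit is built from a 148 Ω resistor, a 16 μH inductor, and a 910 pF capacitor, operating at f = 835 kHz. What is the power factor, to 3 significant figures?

ω = 2πf = 5.246e+06 rad/s
X_L = ωL = 83.9 Ω
X_C = 1/(ωC) = 209 Ω
Net reactance X = X_L − X_C = -126 Ω
Z = 148 − j126 Ω
|Z| = √(148² + 126²) = 194 Ω
∠Z = arctan(-126/148) = -40.3°
cos φ = cos(-40.3°) = 0.763

0.763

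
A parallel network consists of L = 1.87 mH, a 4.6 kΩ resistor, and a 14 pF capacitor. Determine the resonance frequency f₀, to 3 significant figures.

ω₀ = 1/√(LC) = 1/√(0.00187 × 1.4e-11) = 6.18e+06 rad/s
f₀ = ω₀/(2π) = 984 kHz

984 kHz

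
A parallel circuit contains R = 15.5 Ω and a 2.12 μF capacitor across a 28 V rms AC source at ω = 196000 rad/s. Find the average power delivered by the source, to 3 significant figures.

X_C = 1/(ωC) = 2.41 Ω
Parallel: admittances add. Y = 1/R + jωC
Y = (0.0645 + j0.416) S
|Y| = 0.420 S → |Z| = 1/|Y| = 2.38 Ω, ∠Z = −∠Y = -81.2°
I = V/|Z| = 11.8 A
P = VI cos φ = 28 × 11.8 × cos(-81.2°) = 50.6 W

50.6 W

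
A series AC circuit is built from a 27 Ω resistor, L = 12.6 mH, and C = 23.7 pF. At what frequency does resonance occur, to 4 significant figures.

291.2 kHz

ω₀ = 1/√(LC) = 1/√(0.0126 × 2.37e-11) = 1.83e+06 rad/s
f₀ = ω₀/(2π) = 291.2 kHz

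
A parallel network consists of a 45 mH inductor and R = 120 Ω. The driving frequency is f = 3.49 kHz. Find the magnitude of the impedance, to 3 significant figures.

ω = 2πf = 21930 rad/s
X_L = ωL = 987 Ω
Parallel: admittances add. Y = 1/R + 1/(jωL)
Y = (0.00833 − j0.00101) S
|Y| = 0.00839 S → |Z| = 1/|Y| = 119 Ω, ∠Z = −∠Y = 6.93°

119 Ω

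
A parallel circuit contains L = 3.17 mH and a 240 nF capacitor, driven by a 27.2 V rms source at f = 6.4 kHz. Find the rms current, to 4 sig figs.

ω = 2πf = 40210 rad/s
X_L = ωL = 127.5 Ω
X_C = 1/(ωC) = 103.6 Ω
Parallel: admittances add. Y = 1/(jωL) + jωC
Y = (0 + j0.001806) S
|Y| = 0.001806 S → |Z| = 1/|Y| = 553.7 Ω, ∠Z = −∠Y = -90.00°
I = V/|Z| = 27.2/553.7 = 49.13 mA

49.13 mA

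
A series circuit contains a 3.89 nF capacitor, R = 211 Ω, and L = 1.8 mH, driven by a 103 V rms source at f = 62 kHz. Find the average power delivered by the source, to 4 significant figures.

ω = 2πf = 389600 rad/s
X_L = ωL = 701.2 Ω
X_C = 1/(ωC) = 659.9 Ω
Net reactance X = X_L − X_C = 41.30 Ω
Z = 211.0 + j41.30 Ω
|Z| = √(211.0² + 41.30²) = 215.0 Ω
∠Z = arctan(41.30/211.0) = 11.08°
I = V/|Z| = 479.1 mA
P = VI cos φ = 103 × 0.4791 × cos(11.08°) = 48.42 W

48.42 W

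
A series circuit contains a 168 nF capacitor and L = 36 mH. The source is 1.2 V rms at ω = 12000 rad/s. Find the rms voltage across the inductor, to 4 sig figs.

X_L = ωL = 432.0 Ω
X_C = 1/(ωC) = 496.0 Ω
Net reactance X = X_L − X_C = -64.03 Ω
Z = − j64.03 Ω
|Z| = √(0² + 64.03²) = 64.03 Ω
I = V/|Z| = 18.74 mA
V_L = I·|Z_L| = 0.01874 × 432.0 = 8.096 V

8.096 V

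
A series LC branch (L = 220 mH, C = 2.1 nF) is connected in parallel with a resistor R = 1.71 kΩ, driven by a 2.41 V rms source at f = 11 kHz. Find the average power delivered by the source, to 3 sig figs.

3.40 mW

ω = 2πf = 69120 rad/s
X_L = ωL = 15200 Ω
X_C = 1/(ωC) = 6890 Ω
Branch 1: Z₁ = R = 1710 Ω
Branch 2 (series LC): Z₂ = j(X_L − X_C) = j8320 Ω
Parallel: Z = Z₁Z₂/(Z₁+Z₂), |Z| = 1670 Ω, ∠Z = 11.6°
I = V/|Z| = 1.44 mA
P = VI cos φ = 2.41 × 0.00144 × cos(11.6°) = 3.40 mW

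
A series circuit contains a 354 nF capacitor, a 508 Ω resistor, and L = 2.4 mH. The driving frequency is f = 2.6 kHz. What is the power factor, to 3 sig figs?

0.967

ω = 2πf = 16340 rad/s
X_L = ωL = 39.2 Ω
X_C = 1/(ωC) = 173 Ω
Net reactance X = X_L − X_C = -134 Ω
Z = 508 − j134 Ω
|Z| = √(508² + 134²) = 525 Ω
∠Z = arctan(-134/508) = -14.7°
cos φ = cos(-14.7°) = 0.967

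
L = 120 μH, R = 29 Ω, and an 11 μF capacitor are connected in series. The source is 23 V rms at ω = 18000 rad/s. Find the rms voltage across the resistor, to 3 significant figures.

22.9 V

X_L = ωL = 2.16 Ω
X_C = 1/(ωC) = 5.05 Ω
Net reactance X = X_L − X_C = -2.89 Ω
Z = 29.0 − j2.89 Ω
|Z| = √(29.0² + 2.89²) = 29.1 Ω
I = V/|Z| = 789 mA
V_R = I·|Z_R| = 0.789 × 29.0 = 22.9 V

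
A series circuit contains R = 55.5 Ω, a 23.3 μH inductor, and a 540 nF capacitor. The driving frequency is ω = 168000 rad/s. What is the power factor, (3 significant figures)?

X_L = ωL = 3.91 Ω
X_C = 1/(ωC) = 11.0 Ω
Net reactance X = X_L − X_C = -7.11 Ω
Z = 55.5 − j7.11 Ω
|Z| = √(55.5² + 7.11²) = 56.0 Ω
∠Z = arctan(-7.11/55.5) = -7.30°
cos φ = cos(-7.30°) = 0.992

0.992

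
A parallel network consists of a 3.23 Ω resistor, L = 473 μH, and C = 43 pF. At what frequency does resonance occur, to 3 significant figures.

1.12 MHz

ω₀ = 1/√(LC) = 1/√(0.000473 × 4.3e-11) = 7.012e+06 rad/s
f₀ = ω₀/(2π) = 1.12 MHz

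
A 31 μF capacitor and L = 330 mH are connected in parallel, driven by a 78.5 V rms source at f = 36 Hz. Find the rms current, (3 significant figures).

501 mA

ω = 2πf = 226.2 rad/s
X_L = ωL = 74.6 Ω
X_C = 1/(ωC) = 143 Ω
Parallel: admittances add. Y = 1/(jωL) + jωC
Y = (0 − j0.00638) S
|Y| = 0.00638 S → |Z| = 1/|Y| = 157 Ω, ∠Z = −∠Y = 90.0°
I = V/|Z| = 78.5/157 = 501 mA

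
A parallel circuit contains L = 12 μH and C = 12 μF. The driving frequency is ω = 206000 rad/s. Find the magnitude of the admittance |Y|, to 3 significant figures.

X_L = ωL = 2.47 Ω
X_C = 1/(ωC) = 0.405 Ω
Parallel: admittances add. Y = 1/(jωL) + jωC
Y = (0 + j2.07) S
|Y| = 2.07 S → |Z| = 1/|Y| = 0.484 Ω, ∠Z = −∠Y = -90.0°

2.07 S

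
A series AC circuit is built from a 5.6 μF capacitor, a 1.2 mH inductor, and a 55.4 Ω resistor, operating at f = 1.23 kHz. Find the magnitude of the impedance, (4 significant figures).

57.10 Ω

ω = 2πf = 7728 rad/s
X_L = ωL = 9.274 Ω
X_C = 1/(ωC) = 23.11 Ω
Net reactance X = X_L − X_C = -13.83 Ω
Z = 55.40 − j13.83 Ω
|Z| = √(55.40² + 13.83²) = 57.10 Ω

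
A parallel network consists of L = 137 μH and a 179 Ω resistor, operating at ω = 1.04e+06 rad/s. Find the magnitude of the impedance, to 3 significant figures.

X_L = ωL = 142 Ω
Parallel: admittances add. Y = 1/R + 1/(jωL)
Y = (0.00559 − j0.00702) S
|Y| = 0.00897 S → |Z| = 1/|Y| = 111 Ω, ∠Z = −∠Y = 51.5°

111 Ω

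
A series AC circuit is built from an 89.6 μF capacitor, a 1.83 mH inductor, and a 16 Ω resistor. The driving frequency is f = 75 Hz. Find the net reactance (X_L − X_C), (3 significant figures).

-22.8 Ω

ω = 2πf = 471.2 rad/s
X_L = ωL = 0.862 Ω
X_C = 1/(ωC) = 23.7 Ω
X = 0.862 − 23.7 = -22.8 Ω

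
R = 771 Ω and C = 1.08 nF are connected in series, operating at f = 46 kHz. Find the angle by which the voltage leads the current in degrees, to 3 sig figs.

ω = 2πf = 289000 rad/s
X_C = 1/(ωC) = 3200 Ω
Z = 771 − j3200 Ω
|Z| = √(771² + 3200²) = 3300 Ω
∠Z = arctan(-3200/771) = -76.5°

-76.5°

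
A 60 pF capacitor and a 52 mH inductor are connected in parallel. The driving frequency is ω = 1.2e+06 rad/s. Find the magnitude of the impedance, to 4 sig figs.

17870 Ω

X_L = ωL = 62400 Ω
X_C = 1/(ωC) = 13890 Ω
Parallel: admittances add. Y = 1/(jωL) + jωC
Y = (0 + j5.597e-05) S
|Y| = 5.597e-05 S → |Z| = 1/|Y| = 17870 Ω, ∠Z = −∠Y = -90.00°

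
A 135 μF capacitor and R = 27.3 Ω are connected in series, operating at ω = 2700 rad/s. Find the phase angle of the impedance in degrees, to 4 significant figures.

X_C = 1/(ωC) = 2.743 Ω
Z = 27.30 − j2.743 Ω
|Z| = √(27.30² + 2.743²) = 27.44 Ω
∠Z = arctan(-2.743/27.30) = -5.739°

-5.739°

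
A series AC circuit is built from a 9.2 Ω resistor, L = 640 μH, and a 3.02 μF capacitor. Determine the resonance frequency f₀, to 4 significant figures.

3.620 kHz

ω₀ = 1/√(LC) = 1/√(0.00064 × 3.02e-06) = 22750 rad/s
f₀ = ω₀/(2π) = 3.620 kHz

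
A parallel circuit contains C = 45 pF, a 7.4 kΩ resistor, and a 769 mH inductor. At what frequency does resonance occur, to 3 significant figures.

ω₀ = 1/√(LC) = 1/√(0.769 × 4.5e-11) = 170000 rad/s
f₀ = ω₀/(2π) = 27.1 kHz

27.1 kHz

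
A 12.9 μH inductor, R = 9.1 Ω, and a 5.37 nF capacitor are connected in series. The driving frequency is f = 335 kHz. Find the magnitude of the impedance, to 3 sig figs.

ω = 2πf = 2.105e+06 rad/s
X_L = ωL = 27.2 Ω
X_C = 1/(ωC) = 88.5 Ω
Net reactance X = X_L − X_C = -61.3 Ω
Z = 9.10 − j61.3 Ω
|Z| = √(9.10² + 61.3²) = 62.0 Ω

62.0 Ω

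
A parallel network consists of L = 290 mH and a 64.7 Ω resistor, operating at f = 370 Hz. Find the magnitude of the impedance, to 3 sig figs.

64.4 Ω

ω = 2πf = 2325 rad/s
X_L = ωL = 674 Ω
Parallel: admittances add. Y = 1/R + 1/(jωL)
Y = (0.0155 − j0.00148) S
|Y| = 0.0155 S → |Z| = 1/|Y| = 64.4 Ω, ∠Z = −∠Y = 5.48°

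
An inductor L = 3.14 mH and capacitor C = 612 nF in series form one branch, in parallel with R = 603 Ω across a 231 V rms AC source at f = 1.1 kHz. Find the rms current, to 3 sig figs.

1.14 A

ω = 2πf = 6912 rad/s
X_L = ωL = 21.7 Ω
X_C = 1/(ωC) = 236 Ω
Branch 1: Z₁ = R = 603 Ω
Branch 2 (series LC): Z₂ = j(X_L − X_C) = −j215 Ω
Parallel: Z = Z₁Z₂/(Z₁+Z₂), |Z| = 202 Ω, ∠Z = -70.4°
I = V/|Z| = 231/202 = 1.14 A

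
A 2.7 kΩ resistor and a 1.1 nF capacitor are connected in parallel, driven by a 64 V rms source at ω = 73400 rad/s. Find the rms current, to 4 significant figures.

X_C = 1/(ωC) = 12390 Ω
Parallel: admittances add. Y = 1/R + jωC
Y = (0.0003704 + j8.074e-05) S
|Y| = 0.0003791 S → |Z| = 1/|Y| = 2638 Ω, ∠Z = −∠Y = -12.30°
I = V/|Z| = 64/2638 = 24.26 mA

24.26 mA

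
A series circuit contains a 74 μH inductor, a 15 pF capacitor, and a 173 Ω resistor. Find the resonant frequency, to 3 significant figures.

ω₀ = 1/√(LC) = 1/√(7.4e-05 × 1.5e-11) = 3.002e+07 rad/s
f₀ = ω₀/(2π) = 4.78 MHz

4.78 MHz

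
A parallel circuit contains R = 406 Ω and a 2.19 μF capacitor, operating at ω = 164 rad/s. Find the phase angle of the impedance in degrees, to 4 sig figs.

-8.296°

X_C = 1/(ωC) = 2784 Ω
Parallel: admittances add. Y = 1/R + jωC
Y = (0.002463 + j0.0003592) S
|Y| = 0.002489 S → |Z| = 1/|Y| = 401.8 Ω, ∠Z = −∠Y = -8.296°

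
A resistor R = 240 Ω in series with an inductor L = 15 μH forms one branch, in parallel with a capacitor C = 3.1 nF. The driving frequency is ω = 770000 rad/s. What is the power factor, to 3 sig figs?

0.885

X_L = ωL = 11.6 Ω
X_C = 1/(ωC) = 419 Ω
Branch 1 (R+jX_L): Z₁ = 240 + j11.6 Ω, |Z₁| = 240 Ω
Branch 2 (−jX_C): Z₂ = −j419 Ω
Parallel: Z = Z₁Z₂/(Z₁+Z₂), |Z| = 213 Ω, ∠Z = -27.7°
cos φ = cos(-27.7°) = 0.885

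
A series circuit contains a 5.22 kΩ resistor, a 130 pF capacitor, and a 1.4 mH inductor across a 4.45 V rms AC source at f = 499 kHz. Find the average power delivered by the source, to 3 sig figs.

ω = 2πf = 3.135e+06 rad/s
X_L = ωL = 4390 Ω
X_C = 1/(ωC) = 2450 Ω
Net reactance X = X_L − X_C = 1940 Ω
Z = 5220 + j1940 Ω
|Z| = √(5220² + 1940²) = 5570 Ω
∠Z = arctan(1940/5220) = 20.3°
I = V/|Z| = 799 μA
P = VI cos φ = 4.45 × 0.000799 × cos(20.3°) = 3.33 mW

3.33 mW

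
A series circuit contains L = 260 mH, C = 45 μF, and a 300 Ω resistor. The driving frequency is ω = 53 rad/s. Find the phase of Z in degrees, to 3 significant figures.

-53.5°

X_L = ωL = 13.8 Ω
X_C = 1/(ωC) = 419 Ω
Net reactance X = X_L − X_C = -406 Ω
Z = 300 − j406 Ω
|Z| = √(300² + 406²) = 504 Ω
∠Z = arctan(-406/300) = -53.5°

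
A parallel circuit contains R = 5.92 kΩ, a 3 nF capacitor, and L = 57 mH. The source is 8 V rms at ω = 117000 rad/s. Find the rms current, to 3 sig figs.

2.10 mA

X_L = ωL = 6670 Ω
X_C = 1/(ωC) = 2850 Ω
Parallel: admittances add. Y = 1/R + 1/(jωL) + jωC
Y = (0.000169 + j0.000201) S
|Y| = 0.000263 S → |Z| = 1/|Y| = 3810 Ω, ∠Z = −∠Y = -50.0°
I = V/|Z| = 8/3810 = 2.10 mA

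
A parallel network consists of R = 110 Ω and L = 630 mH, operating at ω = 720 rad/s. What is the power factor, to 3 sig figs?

0.972

X_L = ωL = 454 Ω
Parallel: admittances add. Y = 1/R + 1/(jωL)
Y = (0.00909 − j0.00220) S
|Y| = 0.00935 S → |Z| = 1/|Y| = 107 Ω, ∠Z = −∠Y = 13.6°
cos φ = cos(13.6°) = 0.972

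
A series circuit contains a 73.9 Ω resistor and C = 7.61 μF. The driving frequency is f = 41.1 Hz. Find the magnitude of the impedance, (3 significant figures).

ω = 2πf = 258.2 rad/s
X_C = 1/(ωC) = 509 Ω
Z = 73.9 − j509 Ω
|Z| = √(73.9² + 509²) = 514 Ω

514 Ω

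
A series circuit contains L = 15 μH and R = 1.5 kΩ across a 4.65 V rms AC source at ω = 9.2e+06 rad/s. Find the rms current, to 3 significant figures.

X_L = ωL = 138 Ω
Z = 1500 + j138 Ω
|Z| = √(1500² + 138²) = 1510 Ω
I = V/|Z| = 4.65/1510 = 3.09 mA

3.09 mA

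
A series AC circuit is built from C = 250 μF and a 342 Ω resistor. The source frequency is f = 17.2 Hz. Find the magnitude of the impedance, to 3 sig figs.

ω = 2πf = 108.1 rad/s
X_C = 1/(ωC) = 37.0 Ω
Z = 342 − j37.0 Ω
|Z| = √(342² + 37.0²) = 344 Ω

344 Ω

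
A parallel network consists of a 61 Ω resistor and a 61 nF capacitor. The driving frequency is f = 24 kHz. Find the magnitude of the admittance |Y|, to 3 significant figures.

ω = 2πf = 150800 rad/s
X_C = 1/(ωC) = 109 Ω
Parallel: admittances add. Y = 1/R + jωC
Y = (0.0164 + j0.00920) S
|Y| = 0.0188 S → |Z| = 1/|Y| = 53.2 Ω, ∠Z = −∠Y = -29.3°

18.8 mS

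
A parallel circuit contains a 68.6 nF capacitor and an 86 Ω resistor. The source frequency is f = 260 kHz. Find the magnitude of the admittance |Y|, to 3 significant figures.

ω = 2πf = 1.634e+06 rad/s
X_C = 1/(ωC) = 8.92 Ω
Parallel: admittances add. Y = 1/R + jωC
Y = (0.0116 + j0.112) S
|Y| = 0.113 S → |Z| = 1/|Y| = 8.88 Ω, ∠Z = −∠Y = -84.1°

113 mS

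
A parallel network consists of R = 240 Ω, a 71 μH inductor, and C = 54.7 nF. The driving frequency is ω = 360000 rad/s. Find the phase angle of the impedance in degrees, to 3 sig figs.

77.9°

X_L = ωL = 25.6 Ω
X_C = 1/(ωC) = 50.8 Ω
Parallel: admittances add. Y = 1/R + 1/(jωL) + jωC
Y = (0.00417 − j0.0194) S
|Y| = 0.0199 S → |Z| = 1/|Y| = 50.3 Ω, ∠Z = −∠Y = 77.9°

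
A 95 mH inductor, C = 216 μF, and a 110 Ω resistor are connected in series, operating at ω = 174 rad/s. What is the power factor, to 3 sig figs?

X_L = ωL = 16.5 Ω
X_C = 1/(ωC) = 26.6 Ω
Net reactance X = X_L − X_C = -10.1 Ω
Z = 110 − j10.1 Ω
|Z| = √(110² + 10.1²) = 110 Ω
∠Z = arctan(-10.1/110) = -5.23°
cos φ = cos(-5.23°) = 0.996

0.996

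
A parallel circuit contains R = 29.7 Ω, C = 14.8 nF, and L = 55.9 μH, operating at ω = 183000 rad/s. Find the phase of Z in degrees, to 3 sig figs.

70.5°

X_L = ωL = 10.2 Ω
X_C = 1/(ωC) = 369 Ω
Parallel: admittances add. Y = 1/R + 1/(jωL) + jωC
Y = (0.0337 − j0.0950) S
|Y| = 0.101 S → |Z| = 1/|Y| = 9.92 Ω, ∠Z = −∠Y = 70.5°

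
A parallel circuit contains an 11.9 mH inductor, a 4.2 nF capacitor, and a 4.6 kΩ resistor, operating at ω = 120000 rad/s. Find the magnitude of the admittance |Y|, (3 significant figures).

X_L = ωL = 1430 Ω
X_C = 1/(ωC) = 1980 Ω
Parallel: admittances add. Y = 1/R + 1/(jωL) + jωC
Y = (0.000217 − j0.000196) S
|Y| = 0.000293 S → |Z| = 1/|Y| = 3410 Ω, ∠Z = −∠Y = 42.1°

293 μS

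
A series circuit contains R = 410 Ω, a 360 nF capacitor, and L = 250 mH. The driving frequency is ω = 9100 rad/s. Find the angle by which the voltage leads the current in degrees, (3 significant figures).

X_L = ωL = 2280 Ω
X_C = 1/(ωC) = 305 Ω
Net reactance X = X_L − X_C = 1970 Ω
Z = 410 + j1970 Ω
|Z| = √(410² + 1970²) = 2010 Ω
∠Z = arctan(1970/410) = 78.2°

78.2°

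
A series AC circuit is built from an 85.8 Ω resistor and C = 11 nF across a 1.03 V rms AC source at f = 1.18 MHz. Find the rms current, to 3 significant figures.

11.9 mA

ω = 2πf = 7.414e+06 rad/s
X_C = 1/(ωC) = 12.3 Ω
Z = 85.8 − j12.3 Ω
|Z| = √(85.8² + 12.3²) = 86.7 Ω
I = V/|Z| = 1.03/86.7 = 11.9 mA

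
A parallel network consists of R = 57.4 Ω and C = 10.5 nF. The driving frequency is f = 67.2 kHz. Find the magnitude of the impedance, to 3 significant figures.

55.6 Ω

ω = 2πf = 422200 rad/s
X_C = 1/(ωC) = 226 Ω
Parallel: admittances add. Y = 1/R + jωC
Y = (0.0174 + j0.00443) S
|Y| = 0.0180 S → |Z| = 1/|Y| = 55.6 Ω, ∠Z = −∠Y = -14.3°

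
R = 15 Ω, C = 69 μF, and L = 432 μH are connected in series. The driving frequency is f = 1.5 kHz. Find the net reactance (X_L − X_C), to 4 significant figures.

2.534 Ω

ω = 2πf = 9425 rad/s
X_L = ωL = 4.072 Ω
X_C = 1/(ωC) = 1.538 Ω
X = 4.072 − 1.538 = 2.534 Ω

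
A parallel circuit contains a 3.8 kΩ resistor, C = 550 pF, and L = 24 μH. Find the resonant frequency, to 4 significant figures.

1.385 MHz

ω₀ = 1/√(LC) = 1/√(2.4e-05 × 5.5e-10) = 8.704e+06 rad/s
f₀ = ω₀/(2π) = 1.385 MHz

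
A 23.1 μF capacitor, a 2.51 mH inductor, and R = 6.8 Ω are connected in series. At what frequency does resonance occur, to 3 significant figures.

ω₀ = 1/√(LC) = 1/√(0.00251 × 2.31e-05) = 4153 rad/s
f₀ = ω₀/(2π) = 661 Hz

661 Hz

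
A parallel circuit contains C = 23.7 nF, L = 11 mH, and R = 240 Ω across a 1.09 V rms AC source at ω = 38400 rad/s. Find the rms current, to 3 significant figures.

X_L = ωL = 422 Ω
X_C = 1/(ωC) = 1100 Ω
Parallel: admittances add. Y = 1/R + 1/(jωL) + jωC
Y = (0.00417 − j0.00146) S
|Y| = 0.00441 S → |Z| = 1/|Y| = 227 Ω, ∠Z = −∠Y = 19.3°
I = V/|Z| = 1.09/227 = 4.81 mA

4.81 mA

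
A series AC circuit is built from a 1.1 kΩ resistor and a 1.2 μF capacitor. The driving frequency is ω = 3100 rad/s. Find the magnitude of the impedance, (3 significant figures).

X_C = 1/(ωC) = 269 Ω
Z = 1100 − j269 Ω
|Z| = √(1100² + 269²) = 1130 Ω

1130 Ω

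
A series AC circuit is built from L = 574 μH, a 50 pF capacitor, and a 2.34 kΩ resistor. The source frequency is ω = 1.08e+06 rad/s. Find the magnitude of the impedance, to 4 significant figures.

18050 Ω

X_L = ωL = 619.9 Ω
X_C = 1/(ωC) = 18520 Ω
Net reactance X = X_L − X_C = -17900 Ω
Z = 2340 − j17900 Ω
|Z| = √(2340² + 17900²) = 18050 Ω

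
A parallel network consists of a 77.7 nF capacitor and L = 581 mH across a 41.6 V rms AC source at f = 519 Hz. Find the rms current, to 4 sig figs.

ω = 2πf = 3261 rad/s
X_L = ωL = 1895 Ω
X_C = 1/(ωC) = 3947 Ω
Parallel: admittances add. Y = 1/(jωL) + jωC
Y = (0 − j0.0002744) S
|Y| = 0.0002744 S → |Z| = 1/|Y| = 3644 Ω, ∠Z = −∠Y = 90.00°
I = V/|Z| = 41.6/3644 = 11.42 mA

11.42 mA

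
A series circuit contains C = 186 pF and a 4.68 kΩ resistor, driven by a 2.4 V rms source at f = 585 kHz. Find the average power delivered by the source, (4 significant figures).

ω = 2πf = 3.676e+06 rad/s
X_C = 1/(ωC) = 1463 Ω
Z = 4680 − j1463 Ω
|Z| = √(4680² + 1463²) = 4903 Ω
∠Z = arctan(-1463/4680) = -17.36°
I = V/|Z| = 489.5 μA
P = VI cos φ = 2.4 × 0.0004895 × cos(-17.36°) = 1.121 mW

1.121 mW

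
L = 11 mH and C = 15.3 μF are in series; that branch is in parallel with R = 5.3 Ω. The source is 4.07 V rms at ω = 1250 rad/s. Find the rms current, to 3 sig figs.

775 mA

X_L = ωL = 13.8 Ω
X_C = 1/(ωC) = 52.3 Ω
Branch 1: Z₁ = R = 5.30 Ω
Branch 2 (series LC): Z₂ = j(X_L − X_C) = −j38.5 Ω
Parallel: Z = Z₁Z₂/(Z₁+Z₂), |Z| = 5.25 Ω, ∠Z = -7.83°
I = V/|Z| = 4.07/5.25 = 775 mA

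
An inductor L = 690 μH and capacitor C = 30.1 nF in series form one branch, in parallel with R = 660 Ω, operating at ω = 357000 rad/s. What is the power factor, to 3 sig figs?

0.226

X_L = ωL = 246 Ω
X_C = 1/(ωC) = 93.1 Ω
Branch 1: Z₁ = R = 660 Ω
Branch 2 (series LC): Z₂ = j(X_L − X_C) = j153 Ω
Parallel: Z = Z₁Z₂/(Z₁+Z₂), |Z| = 149 Ω, ∠Z = 76.9°
cos φ = cos(76.9°) = 0.226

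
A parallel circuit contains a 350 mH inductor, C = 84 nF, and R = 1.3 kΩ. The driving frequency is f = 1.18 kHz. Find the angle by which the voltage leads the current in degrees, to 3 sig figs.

ω = 2πf = 7414 rad/s
X_L = ωL = 2590 Ω
X_C = 1/(ωC) = 1610 Ω
Parallel: admittances add. Y = 1/R + 1/(jωL) + jωC
Y = (0.000769 + j0.000237) S
|Y| = 0.000805 S → |Z| = 1/|Y| = 1240 Ω, ∠Z = −∠Y = -17.2°

-17.2°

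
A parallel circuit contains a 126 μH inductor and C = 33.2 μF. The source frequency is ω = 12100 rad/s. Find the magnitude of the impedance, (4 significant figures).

X_L = ωL = 1.525 Ω
X_C = 1/(ωC) = 2.489 Ω
Parallel: admittances add. Y = 1/(jωL) + jωC
Y = (0 − j0.2542) S
|Y| = 0.2542 S → |Z| = 1/|Y| = 3.934 Ω, ∠Z = −∠Y = 90.00°

3.934 Ω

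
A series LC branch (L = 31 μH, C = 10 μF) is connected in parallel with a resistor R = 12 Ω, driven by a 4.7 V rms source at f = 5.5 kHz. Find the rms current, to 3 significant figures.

ω = 2πf = 34560 rad/s
X_L = ωL = 1.07 Ω
X_C = 1/(ωC) = 2.89 Ω
Branch 1: Z₁ = R = 12.0 Ω
Branch 2 (series LC): Z₂ = j(X_L − X_C) = −j1.82 Ω
Parallel: Z = Z₁Z₂/(Z₁+Z₂), |Z| = 1.80 Ω, ∠Z = -81.4°
I = V/|Z| = 4.7/1.80 = 2.61 A

2.61 A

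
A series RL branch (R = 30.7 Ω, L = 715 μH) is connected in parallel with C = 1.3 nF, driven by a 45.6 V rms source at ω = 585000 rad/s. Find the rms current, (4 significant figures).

74.18 mA

X_L = ωL = 418.3 Ω
X_C = 1/(ωC) = 1315 Ω
Branch 1 (R+jX_L): Z₁ = 30.70 + j418.3 Ω, |Z₁| = 419.4 Ω
Branch 2 (−jX_C): Z₂ = −j1315 Ω
Parallel: Z = Z₁Z₂/(Z₁+Z₂), |Z| = 614.7 Ω, ∠Z = 83.84°
I = V/|Z| = 45.6/614.7 = 74.18 mA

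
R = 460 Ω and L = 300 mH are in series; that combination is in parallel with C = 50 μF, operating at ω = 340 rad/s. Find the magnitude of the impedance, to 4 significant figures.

59.99 Ω

X_L = ωL = 102.0 Ω
X_C = 1/(ωC) = 58.82 Ω
Branch 1 (R+jX_L): Z₁ = 460.0 + j102.0 Ω, |Z₁| = 471.2 Ω
Branch 2 (−jX_C): Z₂ = −j58.82 Ω
Parallel: Z = Z₁Z₂/(Z₁+Z₂), |Z| = 59.99 Ω, ∠Z = -82.86°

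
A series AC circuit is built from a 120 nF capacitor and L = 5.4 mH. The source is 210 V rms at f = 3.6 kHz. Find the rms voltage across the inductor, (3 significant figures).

ω = 2πf = 22620 rad/s
X_L = ωL = 122 Ω
X_C = 1/(ωC) = 368 Ω
Net reactance X = X_L − X_C = -246 Ω
Z = − j246 Ω
|Z| = √(0² + 246²) = 246 Ω
I = V/|Z| = 853 mA
V_L = I·|Z_L| = 0.853 × 122 = 104 V

104 V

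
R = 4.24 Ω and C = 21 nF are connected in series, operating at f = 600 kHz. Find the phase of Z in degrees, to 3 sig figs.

ω = 2πf = 3.77e+06 rad/s
X_C = 1/(ωC) = 12.6 Ω
Z = 4.24 − j12.6 Ω
|Z| = √(4.24² + 12.6²) = 13.3 Ω
∠Z = arctan(-12.6/4.24) = -71.4°

-71.4°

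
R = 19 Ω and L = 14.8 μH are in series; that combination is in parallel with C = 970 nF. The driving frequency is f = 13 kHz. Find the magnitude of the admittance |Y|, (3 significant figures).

ω = 2πf = 81680 rad/s
X_L = ωL = 1.21 Ω
X_C = 1/(ωC) = 12.6 Ω
Branch 1 (R+jX_L): Z₁ = 19.0 + j1.21 Ω, |Z₁| = 19.0 Ω
Branch 2 (−jX_C): Z₂ = −j12.6 Ω
Parallel: Z = Z₁Z₂/(Z₁+Z₂), |Z| = 10.8 Ω, ∠Z = -55.4°
|Y| = 1/|Z| = 92.2 mS

92.2 mS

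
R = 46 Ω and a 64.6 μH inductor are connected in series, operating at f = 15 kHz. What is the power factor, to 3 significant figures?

0.991

ω = 2πf = 94250 rad/s
X_L = ωL = 6.09 Ω
Z = 46.0 + j6.09 Ω
|Z| = √(46.0² + 6.09²) = 46.4 Ω
∠Z = arctan(6.09/46.0) = 7.54°
cos φ = cos(7.54°) = 0.991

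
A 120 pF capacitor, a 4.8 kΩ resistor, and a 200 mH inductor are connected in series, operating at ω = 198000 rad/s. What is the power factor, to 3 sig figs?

0.888

X_L = ωL = 39600 Ω
X_C = 1/(ωC) = 42100 Ω
Net reactance X = X_L − X_C = -2490 Ω
Z = 4800 − j2490 Ω
|Z| = √(4800² + 2490²) = 5410 Ω
∠Z = arctan(-2490/4800) = -27.4°
cos φ = cos(-27.4°) = 0.888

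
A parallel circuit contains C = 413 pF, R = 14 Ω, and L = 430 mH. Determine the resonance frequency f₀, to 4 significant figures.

ω₀ = 1/√(LC) = 1/√(0.43 × 4.13e-10) = 75040 rad/s
f₀ = ω₀/(2π) = 11.94 kHz

11.94 kHz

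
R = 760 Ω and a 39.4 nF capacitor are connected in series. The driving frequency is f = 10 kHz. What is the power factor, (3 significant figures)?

ω = 2πf = 62830 rad/s
X_C = 1/(ωC) = 404 Ω
Z = 760 − j404 Ω
|Z| = √(760² + 404²) = 861 Ω
∠Z = arctan(-404/760) = -28.0°
cos φ = cos(-28.0°) = 0.883

0.883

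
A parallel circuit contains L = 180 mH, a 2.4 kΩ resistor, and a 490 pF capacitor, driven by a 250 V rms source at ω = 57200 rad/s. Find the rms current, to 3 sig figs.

X_L = ωL = 10300 Ω
X_C = 1/(ωC) = 35700 Ω
Parallel: admittances add. Y = 1/R + 1/(jωL) + jωC
Y = (0.000417 − j6.91e-05) S
|Y| = 0.000422 S → |Z| = 1/|Y| = 2370 Ω, ∠Z = −∠Y = 9.42°
I = V/|Z| = 250/2370 = 106 mA

106 mA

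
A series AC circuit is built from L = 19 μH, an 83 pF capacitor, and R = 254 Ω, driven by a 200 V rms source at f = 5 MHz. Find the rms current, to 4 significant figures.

ω = 2πf = 3.142e+07 rad/s
X_L = ωL = 596.9 Ω
X_C = 1/(ωC) = 383.5 Ω
Net reactance X = X_L − X_C = 213.4 Ω
Z = 254.0 + j213.4 Ω
|Z| = √(254.0² + 213.4²) = 331.7 Ω
I = V/|Z| = 200/331.7 = 602.9 mA

602.9 mA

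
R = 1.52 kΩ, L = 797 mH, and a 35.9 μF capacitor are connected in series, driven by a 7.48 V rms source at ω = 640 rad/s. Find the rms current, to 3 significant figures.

X_L = ωL = 510 Ω
X_C = 1/(ωC) = 43.5 Ω
Net reactance X = X_L − X_C = 467 Ω
Z = 1520 + j467 Ω
|Z| = √(1520² + 467²) = 1590 Ω
I = V/|Z| = 7.48/1590 = 4.70 mA

4.70 mA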